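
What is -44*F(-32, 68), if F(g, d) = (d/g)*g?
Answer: -2992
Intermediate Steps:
F(g, d) = d
-44*F(-32, 68) = -44*68 = -2992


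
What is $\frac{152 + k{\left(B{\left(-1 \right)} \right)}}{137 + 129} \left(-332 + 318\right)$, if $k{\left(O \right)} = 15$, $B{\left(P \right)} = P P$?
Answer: $- \frac{167}{19} \approx -8.7895$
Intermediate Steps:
$B{\left(P \right)} = P^{2}$
$\frac{152 + k{\left(B{\left(-1 \right)} \right)}}{137 + 129} \left(-332 + 318\right) = \frac{152 + 15}{137 + 129} \left(-332 + 318\right) = \frac{167}{266} \left(-14\right) = - \frac{167}{19}$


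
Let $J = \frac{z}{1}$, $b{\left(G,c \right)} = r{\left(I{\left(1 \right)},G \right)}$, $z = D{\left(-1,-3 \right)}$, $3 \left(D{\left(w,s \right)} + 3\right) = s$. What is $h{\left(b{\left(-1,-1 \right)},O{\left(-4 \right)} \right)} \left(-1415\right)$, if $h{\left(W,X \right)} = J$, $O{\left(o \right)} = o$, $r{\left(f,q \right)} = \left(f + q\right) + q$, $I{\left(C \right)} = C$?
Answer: $5660$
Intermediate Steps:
$D{\left(w,s \right)} = -3 + \frac{s}{3}$
$z = -4$ ($z = -3 + \frac{1}{3} \left(-3\right) = -3 - 1 = -4$)
$r{\left(f,q \right)} = f + 2 q$
$b{\left(G,c \right)} = 1 + 2 G$
$J = -4$ ($J = - \frac{4}{1} = \left(-4\right) 1 = -4$)
$h{\left(W,X \right)} = -4$
$h{\left(b{\left(-1,-1 \right)},O{\left(-4 \right)} \right)} \left(-1415\right) = \left(-4\right) \left(-1415\right) = 5660$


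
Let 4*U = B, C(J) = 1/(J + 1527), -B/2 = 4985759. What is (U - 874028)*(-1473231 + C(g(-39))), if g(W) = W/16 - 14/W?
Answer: 9439828392974566455/1903102 ≈ 4.9602e+12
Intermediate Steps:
B = -9971518 (B = -2*4985759 = -9971518)
g(W) = -14/W + W/16 (g(W) = W*(1/16) - 14/W = W/16 - 14/W = -14/W + W/16)
C(J) = 1/(1527 + J)
U = -4985759/2 (U = (¼)*(-9971518) = -4985759/2 ≈ -2.4929e+6)
(U - 874028)*(-1473231 + C(g(-39))) = (-4985759/2 - 874028)*(-1473231 + 1/(1527 + (-14/(-39) + (1/16)*(-39)))) = -6733815*(-1473231 + 1/(1527 + (-14*(-1/39) - 39/16)))/2 = -6733815*(-1473231 + 1/(1527 + (14/39 - 39/16)))/2 = -6733815*(-1473231 + 1/(1527 - 1297/624))/2 = -6733815*(-1473231 + 1/(951551/624))/2 = -6733815*(-1473231 + 624/951551)/2 = -6733815/2*(-1401854430657/951551) = 9439828392974566455/1903102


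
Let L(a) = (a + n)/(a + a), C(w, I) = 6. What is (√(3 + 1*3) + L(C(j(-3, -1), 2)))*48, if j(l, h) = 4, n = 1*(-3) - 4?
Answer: -4 + 48*√6 ≈ 113.58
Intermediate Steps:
n = -7 (n = -3 - 4 = -7)
L(a) = (-7 + a)/(2*a) (L(a) = (a - 7)/(a + a) = (-7 + a)/((2*a)) = (-7 + a)*(1/(2*a)) = (-7 + a)/(2*a))
(√(3 + 1*3) + L(C(j(-3, -1), 2)))*48 = (√(3 + 1*3) + (½)*(-7 + 6)/6)*48 = (√(3 + 3) + (½)*(⅙)*(-1))*48 = (√6 - 1/12)*48 = (-1/12 + √6)*48 = -4 + 48*√6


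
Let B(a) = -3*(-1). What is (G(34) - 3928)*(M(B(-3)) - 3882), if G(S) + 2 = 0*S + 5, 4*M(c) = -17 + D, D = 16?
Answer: 60951325/4 ≈ 1.5238e+7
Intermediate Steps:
B(a) = 3
M(c) = -1/4 (M(c) = (-17 + 16)/4 = (1/4)*(-1) = -1/4)
G(S) = 3 (G(S) = -2 + (0*S + 5) = -2 + (0 + 5) = -2 + 5 = 3)
(G(34) - 3928)*(M(B(-3)) - 3882) = (3 - 3928)*(-1/4 - 3882) = -3925*(-15529/4) = 60951325/4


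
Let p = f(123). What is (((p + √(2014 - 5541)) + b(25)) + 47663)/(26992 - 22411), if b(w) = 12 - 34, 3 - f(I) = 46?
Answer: 15866/1527 + I*√3527/4581 ≈ 10.39 + 0.012964*I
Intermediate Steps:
f(I) = -43 (f(I) = 3 - 1*46 = 3 - 46 = -43)
b(w) = -22
p = -43
(((p + √(2014 - 5541)) + b(25)) + 47663)/(26992 - 22411) = (((-43 + √(2014 - 5541)) - 22) + 47663)/(26992 - 22411) = (((-43 + √(-3527)) - 22) + 47663)/4581 = (((-43 + I*√3527) - 22) + 47663)*(1/4581) = ((-65 + I*√3527) + 47663)*(1/4581) = (47598 + I*√3527)*(1/4581) = 15866/1527 + I*√3527/4581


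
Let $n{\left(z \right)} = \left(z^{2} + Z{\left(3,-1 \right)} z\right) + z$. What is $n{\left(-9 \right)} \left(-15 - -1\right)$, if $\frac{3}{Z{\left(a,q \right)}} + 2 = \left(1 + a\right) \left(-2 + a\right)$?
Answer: $-819$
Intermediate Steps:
$Z{\left(a,q \right)} = \frac{3}{-2 + \left(1 + a\right) \left(-2 + a\right)}$
$n{\left(z \right)} = z^{2} + \frac{5 z}{2}$ ($n{\left(z \right)} = \left(z^{2} + \frac{3}{-4 + 3^{2} - 3} z\right) + z = \left(z^{2} + \frac{3}{-4 + 9 - 3} z\right) + z = \left(z^{2} + \frac{3}{2} z\right) + z = \left(z^{2} + 3 \cdot \frac{1}{2} z\right) + z = \left(z^{2} + \frac{3 z}{2}\right) + z = z^{2} + \frac{5 z}{2}$)
$n{\left(-9 \right)} \left(-15 - -1\right) = \frac{1}{2} \left(-9\right) \left(5 + 2 \left(-9\right)\right) \left(-15 - -1\right) = \frac{1}{2} \left(-9\right) \left(5 - 18\right) \left(-15 + 1\right) = \frac{1}{2} \left(-9\right) \left(-13\right) \left(-14\right) = \frac{117}{2} \left(-14\right) = -819$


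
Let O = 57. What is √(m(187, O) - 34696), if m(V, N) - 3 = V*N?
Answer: I*√24034 ≈ 155.03*I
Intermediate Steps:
m(V, N) = 3 + N*V (m(V, N) = 3 + V*N = 3 + N*V)
√(m(187, O) - 34696) = √((3 + 57*187) - 34696) = √((3 + 10659) - 34696) = √(10662 - 34696) = √(-24034) = I*√24034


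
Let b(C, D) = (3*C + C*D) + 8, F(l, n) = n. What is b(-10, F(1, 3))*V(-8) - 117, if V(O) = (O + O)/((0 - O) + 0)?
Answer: -13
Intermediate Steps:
V(O) = -2 (V(O) = (2*O)/(-O + 0) = (2*O)/((-O)) = (2*O)*(-1/O) = -2)
b(C, D) = 8 + 3*C + C*D
b(-10, F(1, 3))*V(-8) - 117 = (8 + 3*(-10) - 10*3)*(-2) - 117 = (8 - 30 - 30)*(-2) - 117 = -52*(-2) - 117 = 104 - 117 = -13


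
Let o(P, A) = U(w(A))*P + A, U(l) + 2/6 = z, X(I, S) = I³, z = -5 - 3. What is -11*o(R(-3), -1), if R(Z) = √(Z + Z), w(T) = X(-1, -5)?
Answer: 11 + 275*I*√6/3 ≈ 11.0 + 224.54*I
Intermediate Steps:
z = -8
w(T) = -1 (w(T) = (-1)³ = -1)
U(l) = -25/3 (U(l) = -⅓ - 8 = -25/3)
R(Z) = √2*√Z (R(Z) = √(2*Z) = √2*√Z)
o(P, A) = A - 25*P/3 (o(P, A) = -25*P/3 + A = A - 25*P/3)
-11*o(R(-3), -1) = -11*(-1 - 25*√2*√(-3)/3) = -11*(-1 - 25*√2*I*√3/3) = -11*(-1 - 25*I*√6/3) = 11 + 275*I*√6/3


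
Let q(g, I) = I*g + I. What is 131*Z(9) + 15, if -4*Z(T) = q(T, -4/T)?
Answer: 1445/9 ≈ 160.56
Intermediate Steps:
q(g, I) = I + I*g
Z(T) = (1 + T)/T (Z(T) = -(-4/T)*(1 + T)/4 = -(-1)*(1 + T)/T = (1 + T)/T)
131*Z(9) + 15 = 131*((1 + 9)/9) + 15 = 131*((⅑)*10) + 15 = 131*(10/9) + 15 = 1310/9 + 15 = 1445/9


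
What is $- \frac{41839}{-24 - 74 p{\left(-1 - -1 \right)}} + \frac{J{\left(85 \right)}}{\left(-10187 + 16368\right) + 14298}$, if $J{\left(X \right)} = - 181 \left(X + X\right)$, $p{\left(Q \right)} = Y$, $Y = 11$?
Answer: $\frac{831035621}{17161402} \approx 48.425$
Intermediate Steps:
$p{\left(Q \right)} = 11$
$J{\left(X \right)} = - 362 X$ ($J{\left(X \right)} = - 181 \cdot 2 X = - 362 X$)
$- \frac{41839}{-24 - 74 p{\left(-1 - -1 \right)}} + \frac{J{\left(85 \right)}}{\left(-10187 + 16368\right) + 14298} = - \frac{41839}{-24 - 814} + \frac{\left(-362\right) 85}{\left(-10187 + 16368\right) + 14298} = - \frac{41839}{-24 - 814} - \frac{30770}{6181 + 14298} = - \frac{41839}{-838} - \frac{30770}{20479} = \left(-41839\right) \left(- \frac{1}{838}\right) - \frac{30770}{20479} = \frac{41839}{838} - \frac{30770}{20479} = \frac{831035621}{17161402}$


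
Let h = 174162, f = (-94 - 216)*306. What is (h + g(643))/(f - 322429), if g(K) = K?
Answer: -174805/417289 ≈ -0.41891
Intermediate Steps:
f = -94860 (f = -310*306 = -94860)
(h + g(643))/(f - 322429) = (174162 + 643)/(-94860 - 322429) = 174805/(-417289) = 174805*(-1/417289) = -174805/417289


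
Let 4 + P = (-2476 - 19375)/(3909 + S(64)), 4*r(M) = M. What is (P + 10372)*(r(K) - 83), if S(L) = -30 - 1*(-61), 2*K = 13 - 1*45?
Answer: -3552042003/3940 ≈ -9.0153e+5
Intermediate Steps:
K = -16 (K = (13 - 1*45)/2 = (13 - 45)/2 = (1/2)*(-32) = -16)
S(L) = 31 (S(L) = -30 + 61 = 31)
r(M) = M/4
P = -37611/3940 (P = -4 + (-2476 - 19375)/(3909 + 31) = -4 - 21851/3940 = -37611/3940 ≈ -9.5459)
(P + 10372)*(r(K) - 83) = (-37611/3940 + 10372)*((1/4)*(-16) - 83) = 40828069*(-4 - 83)/3940 = (40828069/3940)*(-87) = -3552042003/3940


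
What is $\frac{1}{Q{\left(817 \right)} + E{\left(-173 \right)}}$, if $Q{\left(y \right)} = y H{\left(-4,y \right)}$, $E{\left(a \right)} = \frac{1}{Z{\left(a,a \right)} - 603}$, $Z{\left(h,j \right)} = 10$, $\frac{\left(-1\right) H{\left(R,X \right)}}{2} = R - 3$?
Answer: $\frac{593}{6782733} \approx 8.7428 \cdot 10^{-5}$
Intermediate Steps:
$H{\left(R,X \right)} = 6 - 2 R$ ($H{\left(R,X \right)} = - 2 \left(R - 3\right) = - 2 \left(-3 + R\right) = 6 - 2 R$)
$E{\left(a \right)} = - \frac{1}{593}$ ($E{\left(a \right)} = \frac{1}{10 - 603} = \frac{1}{-593} = - \frac{1}{593}$)
$Q{\left(y \right)} = 14 y$ ($Q{\left(y \right)} = y \left(6 - -8\right) = y \left(6 + 8\right) = y 14 = 14 y$)
$\frac{1}{Q{\left(817 \right)} + E{\left(-173 \right)}} = \frac{1}{14 \cdot 817 - \frac{1}{593}} = \frac{1}{11438 - \frac{1}{593}} = \frac{1}{\frac{6782733}{593}} = \frac{593}{6782733}$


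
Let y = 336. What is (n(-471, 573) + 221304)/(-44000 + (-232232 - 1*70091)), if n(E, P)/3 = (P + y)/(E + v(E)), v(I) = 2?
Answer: -34596283/54141829 ≈ -0.63899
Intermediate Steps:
n(E, P) = 3*(336 + P)/(2 + E) (n(E, P) = 3*((P + 336)/(E + 2)) = 3*((336 + P)/(2 + E)) = 3*(336 + P)/(2 + E))
(n(-471, 573) + 221304)/(-44000 + (-232232 - 1*70091)) = (3*(336 + 573)/(2 - 471) + 221304)/(-44000 + (-232232 - 1*70091)) = (3*909/(-469) + 221304)/(-44000 + (-232232 - 70091)) = (3*(-1/469)*909 + 221304)/(-44000 - 302323) = (-2727/469 + 221304)/(-346323) = (103788849/469)*(-1/346323) = -34596283/54141829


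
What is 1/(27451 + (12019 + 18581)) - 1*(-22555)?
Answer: 1309340306/58051 ≈ 22555.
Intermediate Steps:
1/(27451 + (12019 + 18581)) - 1*(-22555) = 1/(27451 + 30600) + 22555 = 1/58051 + 22555 = 1309340306/58051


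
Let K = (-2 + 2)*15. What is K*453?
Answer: 0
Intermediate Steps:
K = 0 (K = 0*15 = 0)
K*453 = 0*453 = 0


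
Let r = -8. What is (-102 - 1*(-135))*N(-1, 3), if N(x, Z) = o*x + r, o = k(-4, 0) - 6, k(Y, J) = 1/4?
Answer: -297/4 ≈ -74.250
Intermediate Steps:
k(Y, J) = ¼
o = -23/4 (o = ¼ - 6 = -23/4 ≈ -5.7500)
N(x, Z) = -8 - 23*x/4 (N(x, Z) = -23*x/4 - 8 = -8 - 23*x/4)
(-102 - 1*(-135))*N(-1, 3) = (-102 - 1*(-135))*(-8 - 23/4*(-1)) = (-102 + 135)*(-8 + 23/4) = 33*(-9/4) = -297/4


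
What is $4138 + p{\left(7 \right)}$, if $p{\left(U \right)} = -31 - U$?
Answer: $4100$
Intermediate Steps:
$4138 + p{\left(7 \right)} = 4138 - 38 = 4100$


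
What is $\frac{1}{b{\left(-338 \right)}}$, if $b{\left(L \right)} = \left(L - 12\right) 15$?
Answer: $- \frac{1}{5250} \approx -0.00019048$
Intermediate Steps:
$b{\left(L \right)} = -180 + 15 L$ ($b{\left(L \right)} = \left(-12 + L\right) 15 = -180 + 15 L$)
$\frac{1}{b{\left(-338 \right)}} = \frac{1}{-180 + 15 \left(-338\right)} = \frac{1}{-180 - 5070} = \frac{1}{-5250} = - \frac{1}{5250}$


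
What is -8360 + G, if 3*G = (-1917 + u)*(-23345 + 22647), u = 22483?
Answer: -14380148/3 ≈ -4.7934e+6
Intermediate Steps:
G = -14355068/3 (G = ((-1917 + 22483)*(-23345 + 22647))/3 = (20566*(-698))/3 = (⅓)*(-14355068) = -14355068/3 ≈ -4.7850e+6)
-8360 + G = -8360 - 14355068/3 = -14380148/3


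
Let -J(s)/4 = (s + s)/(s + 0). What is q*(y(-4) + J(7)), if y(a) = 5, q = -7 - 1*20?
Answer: 81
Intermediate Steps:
q = -27 (q = -7 - 20 = -27)
J(s) = -8 (J(s) = -4*(s + s)/(s + 0) = -4*2*s/s = -4*2 = -8)
q*(y(-4) + J(7)) = -27*(5 - 8) = -27*(-3) = 81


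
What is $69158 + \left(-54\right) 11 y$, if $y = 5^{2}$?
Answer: $54308$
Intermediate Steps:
$y = 25$
$69158 + \left(-54\right) 11 y = 69158 + \left(-54\right) 11 \cdot 25 = 69158 - 14850 = 54308$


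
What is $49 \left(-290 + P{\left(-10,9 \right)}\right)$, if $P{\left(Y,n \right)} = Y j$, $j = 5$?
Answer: $-16660$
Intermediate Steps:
$P{\left(Y,n \right)} = 5 Y$ ($P{\left(Y,n \right)} = Y 5 = 5 Y$)
$49 \left(-290 + P{\left(-10,9 \right)}\right) = 49 \left(-290 + 5 \left(-10\right)\right) = 49 \left(-290 - 50\right) = 49 \left(-340\right) = -16660$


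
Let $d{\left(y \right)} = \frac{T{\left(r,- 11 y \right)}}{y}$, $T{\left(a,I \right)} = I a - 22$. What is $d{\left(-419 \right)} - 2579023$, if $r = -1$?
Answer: $- \frac{1080606006}{419} \approx -2.579 \cdot 10^{6}$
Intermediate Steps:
$T{\left(a,I \right)} = -22 + I a$
$d{\left(y \right)} = \frac{-22 + 11 y}{y}$ ($d{\left(y \right)} = \frac{-22 + - 11 y \left(-1\right)}{y} = \frac{-22 + 11 y}{y}$)
$d{\left(-419 \right)} - 2579023 = \left(11 - \frac{22}{-419}\right) - 2579023 = \left(11 - - \frac{22}{419}\right) - 2579023 = \left(11 + \frac{22}{419}\right) - 2579023 = \frac{4631}{419} - 2579023 = - \frac{1080606006}{419}$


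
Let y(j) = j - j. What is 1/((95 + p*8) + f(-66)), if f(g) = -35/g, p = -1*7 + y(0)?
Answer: 66/2609 ≈ 0.025297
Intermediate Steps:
y(j) = 0
p = -7 (p = -1*7 + 0 = -7 + 0 = -7)
1/((95 + p*8) + f(-66)) = 1/((95 - 7*8) - 35/(-66)) = 1/((95 - 56) - 35*(-1/66)) = 1/(39 + 35/66) = 1/(2609/66) = 66/2609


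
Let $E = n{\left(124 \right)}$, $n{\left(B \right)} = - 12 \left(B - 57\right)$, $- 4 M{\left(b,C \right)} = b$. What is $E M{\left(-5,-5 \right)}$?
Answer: $-1005$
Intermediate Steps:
$M{\left(b,C \right)} = - \frac{b}{4}$
$n{\left(B \right)} = 684 - 12 B$ ($n{\left(B \right)} = - 12 \left(-57 + B\right) = 684 - 12 B$)
$E = -804$ ($E = 684 - 1488 = -804$)
$E M{\left(-5,-5 \right)} = - 804 \left(\left(- \frac{1}{4}\right) \left(-5\right)\right) = \left(-804\right) \frac{5}{4} = -1005$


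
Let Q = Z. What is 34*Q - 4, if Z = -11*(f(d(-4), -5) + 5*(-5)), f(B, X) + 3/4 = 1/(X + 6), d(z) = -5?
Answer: 18505/2 ≈ 9252.5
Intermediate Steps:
f(B, X) = -¾ + 1/(6 + X) (f(B, X) = -¾ + 1/(X + 6) = -¾ + 1/(6 + X))
Z = 1089/4 (Z = -11*((-14 - 3*(-5))/(4*(6 - 5)) + 5*(-5)) = -11*((¼)*(-14 + 15)/1 - 25) = -11*((¼)*1*1 - 25) = -11*(¼ - 25) = -11*(-99/4) = 1089/4 ≈ 272.25)
Q = 1089/4 ≈ 272.25
34*Q - 4 = 34*(1089/4) - 4 = 18513/2 - 4 = 18505/2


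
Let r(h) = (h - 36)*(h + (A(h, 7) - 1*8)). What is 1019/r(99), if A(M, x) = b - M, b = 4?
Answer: -1019/252 ≈ -4.0436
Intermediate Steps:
A(M, x) = 4 - M
r(h) = 144 - 4*h (r(h) = (h - 36)*(h + ((4 - h) - 1*8)) = (-36 + h)*(h + ((4 - h) - 8)) = (-36 + h)*(h + (-4 - h)) = (-36 + h)*(-4) = 144 - 4*h)
1019/r(99) = 1019/(144 - 4*99) = 1019/(144 - 396) = 1019/(-252) = 1019*(-1/252) = -1019/252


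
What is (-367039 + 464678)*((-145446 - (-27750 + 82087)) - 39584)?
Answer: -23371554513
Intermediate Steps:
(-367039 + 464678)*((-145446 - (-27750 + 82087)) - 39584) = 97639*((-145446 - 1*54337) - 39584) = 97639*((-145446 - 54337) - 39584) = 97639*(-199783 - 39584) = 97639*(-239367) = -23371554513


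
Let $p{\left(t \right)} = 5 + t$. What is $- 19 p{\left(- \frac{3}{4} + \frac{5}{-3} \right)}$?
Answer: $- \frac{589}{12} \approx -49.083$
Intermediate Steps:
$- 19 p{\left(- \frac{3}{4} + \frac{5}{-3} \right)} = - 19 \left(5 + \left(- \frac{3}{4} + \frac{5}{-3}\right)\right) = - 19 \left(5 + \left(\left(-3\right) \frac{1}{4} + 5 \left(- \frac{1}{3}\right)\right)\right) = - 19 \left(5 - \frac{29}{12}\right) = \left(-19\right) \frac{31}{12} = - \frac{589}{12}$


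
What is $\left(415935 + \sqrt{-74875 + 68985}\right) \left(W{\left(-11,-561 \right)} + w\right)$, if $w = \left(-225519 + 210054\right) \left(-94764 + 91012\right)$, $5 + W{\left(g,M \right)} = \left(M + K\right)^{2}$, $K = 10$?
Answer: $24260771478060 + 58328276 i \sqrt{5890} \approx 2.4261 \cdot 10^{13} + 4.4765 \cdot 10^{9} i$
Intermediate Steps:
$W{\left(g,M \right)} = -5 + \left(10 + M\right)^{2}$ ($W{\left(g,M \right)} = -5 + \left(M + 10\right)^{2} = -5 + \left(10 + M\right)^{2}$)
$w = 58024680$ ($w = \left(-15465\right) \left(-3752\right) = 58024680$)
$\left(415935 + \sqrt{-74875 + 68985}\right) \left(W{\left(-11,-561 \right)} + w\right) = \left(415935 + \sqrt{-74875 + 68985}\right) \left(\left(-5 + \left(10 - 561\right)^{2}\right) + 58024680\right) = \left(415935 + \sqrt{-5890}\right) \left(\left(-5 + \left(-551\right)^{2}\right) + 58024680\right) = \left(415935 + i \sqrt{5890}\right) \left(\left(-5 + 303601\right) + 58024680\right) = \left(415935 + i \sqrt{5890}\right) \left(303596 + 58024680\right) = \left(415935 + i \sqrt{5890}\right) 58328276 = 24260771478060 + 58328276 i \sqrt{5890}$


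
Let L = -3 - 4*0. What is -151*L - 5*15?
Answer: 378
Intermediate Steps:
L = -3 (L = -3 + 0 = -3)
-151*L - 5*15 = -151*(-3) - 5*15 = 453 - 75 = 378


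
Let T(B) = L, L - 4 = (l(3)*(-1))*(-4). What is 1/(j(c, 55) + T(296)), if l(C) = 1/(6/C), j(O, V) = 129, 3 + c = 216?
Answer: 1/135 ≈ 0.0074074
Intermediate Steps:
c = 213 (c = -3 + 216 = 213)
l(C) = C/6
L = 6 (L = 4 + (((⅙)*3)*(-1))*(-4) = 4 + ((½)*(-1))*(-4) = 4 - ½*(-4) = 4 + 2 = 6)
T(B) = 6
1/(j(c, 55) + T(296)) = 1/(129 + 6) = 1/135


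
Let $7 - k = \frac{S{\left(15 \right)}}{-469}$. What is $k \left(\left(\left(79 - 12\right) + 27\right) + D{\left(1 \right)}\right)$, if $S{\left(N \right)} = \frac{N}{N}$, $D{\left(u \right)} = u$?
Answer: $\frac{311980}{469} \approx 665.2$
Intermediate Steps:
$S{\left(N \right)} = 1$
$k = \frac{3284}{469}$ ($k = 7 - 1 \frac{1}{-469} = 7 - 1 \left(- \frac{1}{469}\right) = 7 - - \frac{1}{469} = 7 + \frac{1}{469} = \frac{3284}{469} \approx 7.0021$)
$k \left(\left(\left(79 - 12\right) + 27\right) + D{\left(1 \right)}\right) = \frac{3284 \left(\left(\left(79 - 12\right) + 27\right) + 1\right)}{469} = \frac{3284 \left(\left(67 + 27\right) + 1\right)}{469} = \frac{3284 \left(94 + 1\right)}{469} = \frac{3284}{469} \cdot 95 = \frac{311980}{469}$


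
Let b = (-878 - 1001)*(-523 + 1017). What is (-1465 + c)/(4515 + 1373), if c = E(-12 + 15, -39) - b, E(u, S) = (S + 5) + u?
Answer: 463365/2944 ≈ 157.39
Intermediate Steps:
E(u, S) = 5 + S + u (E(u, S) = (5 + S) + u = 5 + S + u)
b = -928226 (b = -1879*494 = -928226)
c = 928195 (c = (5 - 39 + (-12 + 15)) - 1*(-928226) = (5 - 39 + 3) + 928226 = -31 + 928226 = 928195)
(-1465 + c)/(4515 + 1373) = (-1465 + 928195)/(4515 + 1373) = 926730/5888 = 926730*(1/5888) = 463365/2944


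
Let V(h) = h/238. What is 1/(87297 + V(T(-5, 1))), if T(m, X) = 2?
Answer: 119/10388344 ≈ 1.1455e-5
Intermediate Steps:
V(h) = h/238 (V(h) = h*(1/238) = h/238)
1/(87297 + V(T(-5, 1))) = 1/(87297 + (1/238)*2) = 1/(87297 + 1/119) = 1/(10388344/119) = 119/10388344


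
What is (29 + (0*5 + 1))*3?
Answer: 90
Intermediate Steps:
(29 + (0*5 + 1))*3 = (29 + (0 + 1))*3 = (29 + 1)*3 = 30*3 = 90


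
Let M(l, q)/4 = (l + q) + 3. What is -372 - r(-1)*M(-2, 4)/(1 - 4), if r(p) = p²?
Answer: -1096/3 ≈ -365.33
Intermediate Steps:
M(l, q) = 12 + 4*l + 4*q (M(l, q) = 4*((l + q) + 3) = 4*(3 + l + q) = 12 + 4*l + 4*q)
-372 - r(-1)*M(-2, 4)/(1 - 4) = -372 - (-1)²*(12 + 4*(-2) + 4*4)/(1 - 4) = -372 - 1*(12 - 8 + 16)/(-3) = -372 - 1*20*(-1)/3 = -372 - 20*(-1)/3 = -372 - 1*(-20/3) = -372 + 20/3 = -1096/3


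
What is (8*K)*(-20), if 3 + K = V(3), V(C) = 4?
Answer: -160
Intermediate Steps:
K = 1 (K = -3 + 4 = 1)
(8*K)*(-20) = (8*1)*(-20) = 8*(-20) = -160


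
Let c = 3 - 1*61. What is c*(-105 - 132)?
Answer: 13746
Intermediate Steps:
c = -58 (c = 3 - 61 = -58)
c*(-105 - 132) = -58*(-105 - 132) = -58*(-237) = 13746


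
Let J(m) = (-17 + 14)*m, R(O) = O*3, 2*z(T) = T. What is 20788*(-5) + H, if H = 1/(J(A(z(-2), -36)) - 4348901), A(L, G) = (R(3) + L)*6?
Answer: -452039737301/4349045 ≈ -1.0394e+5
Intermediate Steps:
z(T) = T/2
R(O) = 3*O
A(L, G) = 54 + 6*L (A(L, G) = (3*3 + L)*6 = (9 + L)*6 = 54 + 6*L)
J(m) = -3*m
H = -1/4349045 (H = 1/(-3*(54 + 6*((1/2)*(-2))) - 4348901) = 1/(-3*(54 + 6*(-1)) - 4348901) = 1/(-3*(54 - 6) - 4348901) = 1/(-3*48 - 4348901) = 1/(-144 - 4348901) = 1/(-4349045) = -1/4349045 ≈ -2.2994e-7)
20788*(-5) + H = 20788*(-5) - 1/4349045 = -103940 - 1/4349045 = -452039737301/4349045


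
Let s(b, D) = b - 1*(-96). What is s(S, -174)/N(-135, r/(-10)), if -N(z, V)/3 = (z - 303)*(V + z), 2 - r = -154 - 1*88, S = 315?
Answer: -685/349086 ≈ -0.0019623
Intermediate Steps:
r = 244 (r = 2 - (-154 - 1*88) = 2 - (-154 - 88) = 2 - 1*(-242) = 2 + 242 = 244)
s(b, D) = 96 + b (s(b, D) = b + 96 = 96 + b)
N(z, V) = -3*(-303 + z)*(V + z) (N(z, V) = -3*(z - 303)*(V + z) = -3*(-303 + z)*(V + z))
s(S, -174)/N(-135, r/(-10)) = (96 + 315)/(-3*(-135)² + 909*(244/(-10)) + 909*(-135) - 3*244/(-10)*(-135)) = 411/(-3*18225 + 909*(244*(-⅒)) - 122715 - 3*244*(-⅒)*(-135)) = 411/(-54675 + 909*(-122/5) - 122715 - 3*(-122/5)*(-135)) = 411/(-54675 - 110898/5 - 122715 - 9882) = 411/(-1047258/5) = 411*(-5/1047258) = -685/349086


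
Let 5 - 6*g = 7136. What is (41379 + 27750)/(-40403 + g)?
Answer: -138258/83183 ≈ -1.6621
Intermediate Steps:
g = -2377/2 (g = 5/6 - 1/6*7136 = 5/6 - 3568/3 = -2377/2 ≈ -1188.5)
(41379 + 27750)/(-40403 + g) = (41379 + 27750)/(-40403 - 2377/2) = 69129/(-83183/2) = 69129*(-2/83183) = -138258/83183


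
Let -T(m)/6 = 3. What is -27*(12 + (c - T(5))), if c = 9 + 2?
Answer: -1107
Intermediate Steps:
T(m) = -18 (T(m) = -6*3 = -18)
c = 11
-27*(12 + (c - T(5))) = -27*(12 + (11 - 1*(-18))) = -27*(12 + (11 + 18)) = -27*(12 + 29) = -27*41 = -1107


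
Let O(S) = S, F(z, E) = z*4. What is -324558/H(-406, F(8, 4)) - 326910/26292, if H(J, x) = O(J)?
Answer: 100006589/127078 ≈ 786.97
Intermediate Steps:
F(z, E) = 4*z
H(J, x) = J
-324558/H(-406, F(8, 4)) - 326910/26292 = -324558/(-406) - 326910/26292 = -324558*(-1/406) - 326910*1/26292 = 162279/203 - 54485/4382 = 100006589/127078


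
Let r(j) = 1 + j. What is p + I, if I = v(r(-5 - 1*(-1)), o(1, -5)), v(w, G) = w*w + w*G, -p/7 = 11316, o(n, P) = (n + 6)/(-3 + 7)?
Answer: -316833/4 ≈ -79208.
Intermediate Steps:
o(n, P) = 3/2 + n/4 (o(n, P) = (6 + n)/4 = (6 + n)*(¼) = 3/2 + n/4)
p = -79212 (p = -7*11316 = -79212)
v(w, G) = w² + G*w
I = 15/4 (I = (1 + (-5 - 1*(-1)))*((3/2 + (¼)*1) + (1 + (-5 - 1*(-1)))) = (1 + (-5 + 1))*((3/2 + ¼) + (1 + (-5 + 1))) = (1 - 4)*(7/4 + (1 - 4)) = -3*(7/4 - 3) = -3*(-5/4) = 15/4 ≈ 3.7500)
p + I = -79212 + 15/4 = -316833/4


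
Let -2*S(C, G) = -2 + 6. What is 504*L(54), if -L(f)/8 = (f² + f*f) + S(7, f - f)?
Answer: -23506560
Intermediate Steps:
S(C, G) = -2 (S(C, G) = -(-2 + 6)/2 = -½*4 = -2)
L(f) = 16 - 16*f² (L(f) = -8*((f² + f*f) - 2) = -8*((f² + f²) - 2) = -8*(2*f² - 2) = -8*(-2 + 2*f²) = 16 - 16*f²)
504*L(54) = 504*(16 - 16*54²) = 504*(16 - 16*2916) = 504*(16 - 46656) = 504*(-46640) = -23506560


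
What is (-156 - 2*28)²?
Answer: 44944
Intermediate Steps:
(-156 - 2*28)² = (-156 - 56)² = (-212)² = 44944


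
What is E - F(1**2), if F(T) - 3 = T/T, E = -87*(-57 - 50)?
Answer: 9305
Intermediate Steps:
E = 9309 (E = -87*(-107) = 9309)
F(T) = 4 (F(T) = 3 + T/T = 3 + 1 = 4)
E - F(1**2) = 9309 - 1*4 = 9309 - 4 = 9305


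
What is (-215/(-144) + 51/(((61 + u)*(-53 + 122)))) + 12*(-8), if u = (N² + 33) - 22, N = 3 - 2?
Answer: -22847063/241776 ≈ -94.497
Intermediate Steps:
N = 1
u = 12 (u = (1² + 33) - 22 = (1 + 33) - 22 = 34 - 22 = 12)
(-215/(-144) + 51/(((61 + u)*(-53 + 122)))) + 12*(-8) = (-215/(-144) + 51/(((61 + 12)*(-53 + 122)))) + 12*(-8) = (-215*(-1/144) + 51/((73*69))) - 96 = (215/144 + 51/5037) - 96 = (215/144 + 51*(1/5037)) - 96 = (215/144 + 17/1679) - 96 = 363433/241776 - 96 = -22847063/241776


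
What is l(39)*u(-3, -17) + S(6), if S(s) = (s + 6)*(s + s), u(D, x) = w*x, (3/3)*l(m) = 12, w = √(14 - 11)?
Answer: 144 - 204*√3 ≈ -209.34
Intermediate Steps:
w = √3 ≈ 1.7320
l(m) = 12
u(D, x) = x*√3 (u(D, x) = √3*x = x*√3)
S(s) = 2*s*(6 + s) (S(s) = (6 + s)*(2*s) = 2*s*(6 + s))
l(39)*u(-3, -17) + S(6) = 12*(-17*√3) + 2*6*(6 + 6) = -204*√3 + 2*6*12 = -204*√3 + 144 = 144 - 204*√3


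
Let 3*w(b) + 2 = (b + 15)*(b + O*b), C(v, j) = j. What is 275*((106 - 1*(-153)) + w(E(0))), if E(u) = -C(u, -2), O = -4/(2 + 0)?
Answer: 67925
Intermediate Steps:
O = -2 (O = -4/2 = -4*½ = -2)
E(u) = 2 (E(u) = -1*(-2) = 2)
w(b) = -⅔ - b*(15 + b)/3 (w(b) = -⅔ + ((b + 15)*(b - 2*b))/3 = -⅔ + ((15 + b)*(-b))/3 = -⅔ + (-b*(15 + b))/3 = -⅔ - b*(15 + b)/3)
275*((106 - 1*(-153)) + w(E(0))) = 275*((106 - 1*(-153)) + (-⅔ - 5*2 - ⅓*2²)) = 275*((106 + 153) + (-⅔ - 10 - ⅓*4)) = 275*(259 + (-⅔ - 10 - 4/3)) = 275*(259 - 12) = 275*247 = 67925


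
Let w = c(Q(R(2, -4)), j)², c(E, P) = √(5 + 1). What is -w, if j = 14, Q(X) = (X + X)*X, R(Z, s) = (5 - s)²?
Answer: -6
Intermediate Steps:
Q(X) = 2*X² (Q(X) = (2*X)*X = 2*X²)
c(E, P) = √6
w = 6 (w = (√6)² = 6)
-w = -1*6 = -6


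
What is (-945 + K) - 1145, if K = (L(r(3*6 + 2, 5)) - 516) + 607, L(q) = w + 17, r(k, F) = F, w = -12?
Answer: -1994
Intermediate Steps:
L(q) = 5 (L(q) = -12 + 17 = 5)
K = 96 (K = (5 - 516) + 607 = -511 + 607 = 96)
(-945 + K) - 1145 = (-945 + 96) - 1145 = -849 - 1145 = -1994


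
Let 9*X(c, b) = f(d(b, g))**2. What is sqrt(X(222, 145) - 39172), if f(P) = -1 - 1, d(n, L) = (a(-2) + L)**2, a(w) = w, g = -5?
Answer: 4*I*sqrt(22034)/3 ≈ 197.92*I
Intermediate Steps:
d(n, L) = (-2 + L)**2
f(P) = -2
X(c, b) = 4/9 (X(c, b) = (1/9)*(-2)**2 = (1/9)*4 = 4/9)
sqrt(X(222, 145) - 39172) = sqrt(4/9 - 39172) = sqrt(-352544/9) = 4*I*sqrt(22034)/3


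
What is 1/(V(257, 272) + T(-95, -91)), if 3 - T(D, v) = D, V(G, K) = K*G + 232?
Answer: 1/70234 ≈ 1.4238e-5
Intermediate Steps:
V(G, K) = 232 + G*K (V(G, K) = G*K + 232 = 232 + G*K)
T(D, v) = 3 - D
1/(V(257, 272) + T(-95, -91)) = 1/((232 + 257*272) + (3 - 1*(-95))) = 1/((232 + 69904) + (3 + 95)) = 1/(70136 + 98) = 1/70234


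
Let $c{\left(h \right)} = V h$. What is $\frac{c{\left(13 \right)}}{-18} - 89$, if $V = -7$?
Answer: $- \frac{1511}{18} \approx -83.944$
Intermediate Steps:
$c{\left(h \right)} = - 7 h$
$\frac{c{\left(13 \right)}}{-18} - 89 = \frac{\left(-7\right) 13}{-18} - 89 = \left(- \frac{1}{18}\right) \left(-91\right) - 89 = \frac{91}{18} - 89 = - \frac{1511}{18}$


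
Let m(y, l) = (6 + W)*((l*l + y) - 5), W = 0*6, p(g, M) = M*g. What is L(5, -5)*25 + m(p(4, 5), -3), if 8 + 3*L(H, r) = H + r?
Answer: 232/3 ≈ 77.333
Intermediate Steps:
W = 0
L(H, r) = -8/3 + H/3 + r/3 (L(H, r) = -8/3 + (H + r)/3 = -8/3 + (H/3 + r/3) = -8/3 + H/3 + r/3)
m(y, l) = -30 + 6*y + 6*l**2 (m(y, l) = (6 + 0)*((l*l + y) - 5) = 6*((l**2 + y) - 5) = 6*((y + l**2) - 5) = 6*(-5 + y + l**2) = -30 + 6*y + 6*l**2)
L(5, -5)*25 + m(p(4, 5), -3) = (-8/3 + (1/3)*5 + (1/3)*(-5))*25 + (-30 + 6*(5*4) + 6*(-3)**2) = (-8/3 + 5/3 - 5/3)*25 + (-30 + 6*20 + 6*9) = -8/3*25 + (-30 + 120 + 54) = -200/3 + 144 = 232/3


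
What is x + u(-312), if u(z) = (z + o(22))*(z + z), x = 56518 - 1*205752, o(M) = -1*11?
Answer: 52318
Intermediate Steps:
o(M) = -11
x = -149234 (x = 56518 - 205752 = -149234)
u(z) = 2*z*(-11 + z) (u(z) = (z - 11)*(z + z) = (-11 + z)*(2*z) = 2*z*(-11 + z))
x + u(-312) = -149234 + 2*(-312)*(-11 - 312) = -149234 + 2*(-312)*(-323) = -149234 + 201552 = 52318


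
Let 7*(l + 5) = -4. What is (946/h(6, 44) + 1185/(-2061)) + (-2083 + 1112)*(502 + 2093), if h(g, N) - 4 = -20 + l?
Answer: -261395396024/103737 ≈ -2.5198e+6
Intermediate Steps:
l = -39/7 (l = -5 + (1/7)*(-4) = -5 - 4/7 = -39/7 ≈ -5.5714)
h(g, N) = -151/7 (h(g, N) = 4 + (-20 - 39/7) = 4 - 179/7 = -151/7)
(946/h(6, 44) + 1185/(-2061)) + (-2083 + 1112)*(502 + 2093) = (946/(-151/7) + 1185/(-2061)) + (-2083 + 1112)*(502 + 2093) = (946*(-7/151) + 1185*(-1/2061)) - 971*2595 = (-6622/151 - 395/687) - 2519745 = -4608959/103737 - 2519745 = -261395396024/103737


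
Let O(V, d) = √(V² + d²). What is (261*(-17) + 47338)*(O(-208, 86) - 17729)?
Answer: -760591829 + 85802*√12665 ≈ -7.5094e+8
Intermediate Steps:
(261*(-17) + 47338)*(O(-208, 86) - 17729) = (261*(-17) + 47338)*(√((-208)² + 86²) - 17729) = (-4437 + 47338)*(√(43264 + 7396) - 17729) = 42901*(√50660 - 17729) = 42901*(2*√12665 - 17729) = 42901*(-17729 + 2*√12665) = -760591829 + 85802*√12665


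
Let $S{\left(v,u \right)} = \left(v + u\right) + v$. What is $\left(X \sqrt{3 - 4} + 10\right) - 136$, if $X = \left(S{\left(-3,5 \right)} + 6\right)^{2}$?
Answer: $-126 + 25 i \approx -126.0 + 25.0 i$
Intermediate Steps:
$S{\left(v,u \right)} = u + 2 v$ ($S{\left(v,u \right)} = \left(u + v\right) + v = u + 2 v$)
$X = 25$ ($X = \left(\left(5 + 2 \left(-3\right)\right) + 6\right)^{2} = \left(\left(5 - 6\right) + 6\right)^{2} = \left(-1 + 6\right)^{2} = 5^{2} = 25$)
$\left(X \sqrt{3 - 4} + 10\right) - 136 = \left(25 \sqrt{3 - 4} + 10\right) - 136 = \left(25 \sqrt{-1} + 10\right) - 136 = \left(25 i + 10\right) - 136 = \left(10 + 25 i\right) - 136 = -126 + 25 i$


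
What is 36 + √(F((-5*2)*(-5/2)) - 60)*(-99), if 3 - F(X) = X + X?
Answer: 36 - 99*I*√107 ≈ 36.0 - 1024.1*I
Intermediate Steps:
F(X) = 3 - 2*X (F(X) = 3 - (X + X) = 3 - 2*X)
36 + √(F((-5*2)*(-5/2)) - 60)*(-99) = 36 + √((3 - 2*(-5*2)*(-5/2)) - 60)*(-99) = 36 + √((3 - (-20)*(-5*½)) - 60)*(-99) = 36 + √((3 - (-20)*(-5)/2) - 60)*(-99) = 36 + √((3 - 2*25) - 60)*(-99) = 36 + √((3 - 50) - 60)*(-99) = 36 + √(-47 - 60)*(-99) = 36 + √(-107)*(-99) = 36 + (I*√107)*(-99) = 36 - 99*I*√107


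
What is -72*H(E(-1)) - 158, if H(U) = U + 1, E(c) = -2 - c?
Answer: -158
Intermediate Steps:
H(U) = 1 + U
-72*H(E(-1)) - 158 = -72*(1 + (-2 - 1*(-1))) - 158 = -72*(1 + (-2 + 1)) - 158 = -72*(1 - 1) - 158 = -72*0 - 158 = 0 - 158 = -158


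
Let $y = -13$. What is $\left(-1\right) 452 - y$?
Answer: $-439$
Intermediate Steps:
$\left(-1\right) 452 - y = \left(-1\right) 452 - -13 = -452 + 13 = -439$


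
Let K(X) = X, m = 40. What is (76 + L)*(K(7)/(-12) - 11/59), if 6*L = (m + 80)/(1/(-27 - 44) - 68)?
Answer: -49810820/854733 ≈ -58.276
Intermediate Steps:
L = -1420/4829 (L = ((40 + 80)/(1/(-27 - 44) - 68))/6 = (120/(1/(-71) - 68))/6 = (120/(-1/71 - 68))/6 = (120/(-4829/71))/6 = (120*(-71/4829))/6 = (⅙)*(-8520/4829) = -1420/4829 ≈ -0.29406)
(76 + L)*(K(7)/(-12) - 11/59) = (76 - 1420/4829)*(7/(-12) - 11/59) = 365584*(7*(-1/12) - 11*1/59)/4829 = 365584*(-7/12 - 11/59)/4829 = (365584/4829)*(-545/708) = -49810820/854733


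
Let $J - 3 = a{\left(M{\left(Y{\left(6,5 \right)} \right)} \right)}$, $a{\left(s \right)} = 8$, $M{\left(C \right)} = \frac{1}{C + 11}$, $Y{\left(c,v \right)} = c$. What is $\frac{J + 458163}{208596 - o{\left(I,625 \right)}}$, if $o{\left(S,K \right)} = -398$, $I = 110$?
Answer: $\frac{229087}{104497} \approx 2.1923$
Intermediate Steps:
$M{\left(C \right)} = \frac{1}{11 + C}$
$J = 11$ ($J = 3 + 8 = 11$)
$\frac{J + 458163}{208596 - o{\left(I,625 \right)}} = \frac{11 + 458163}{208596 - -398} = \frac{458174}{208596 + 398} = \frac{458174}{208994} = 458174 \cdot \frac{1}{208994} = \frac{229087}{104497}$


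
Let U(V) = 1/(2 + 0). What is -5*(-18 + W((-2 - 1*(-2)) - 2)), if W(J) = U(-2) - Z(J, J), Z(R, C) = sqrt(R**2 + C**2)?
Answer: 175/2 + 10*sqrt(2) ≈ 101.64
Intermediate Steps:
Z(R, C) = sqrt(C**2 + R**2)
U(V) = 1/2
W(J) = 1/2 - sqrt(2)*sqrt(J**2) (W(J) = 1/2 - sqrt(J**2 + J**2) = 1/2 - sqrt(2*J**2) = 1/2 - sqrt(2)*sqrt(J**2))
-5*(-18 + W((-2 - 1*(-2)) - 2)) = -5*(-18 + (1/2 - sqrt(2)*sqrt(((-2 - 1*(-2)) - 2)**2))) = -5*(-18 + (1/2 - sqrt(2)*sqrt(((-2 + 2) - 2)**2))) = -5*(-18 + (1/2 - sqrt(2)*sqrt((0 - 2)**2))) = -5*(-18 + (1/2 - sqrt(2)*sqrt((-2)**2))) = -5*(-18 + (1/2 - sqrt(2)*sqrt(4))) = -5*(-18 + (1/2 - 1*sqrt(2)*2)) = -5*(-18 + (1/2 - 2*sqrt(2))) = -5*(-35/2 - 2*sqrt(2)) = 175/2 + 10*sqrt(2)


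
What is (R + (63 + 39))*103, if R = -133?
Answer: -3193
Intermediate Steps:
(R + (63 + 39))*103 = (-133 + (63 + 39))*103 = (-133 + 102)*103 = -31*103 = -3193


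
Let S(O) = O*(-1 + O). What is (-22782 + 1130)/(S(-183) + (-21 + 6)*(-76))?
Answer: -5413/8703 ≈ -0.62197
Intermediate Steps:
(-22782 + 1130)/(S(-183) + (-21 + 6)*(-76)) = (-22782 + 1130)/(-183*(-1 - 183) + (-21 + 6)*(-76)) = -21652/(-183*(-184) - 15*(-76)) = -21652/(33672 + 1140) = -21652/34812 = -21652*1/34812 = -5413/8703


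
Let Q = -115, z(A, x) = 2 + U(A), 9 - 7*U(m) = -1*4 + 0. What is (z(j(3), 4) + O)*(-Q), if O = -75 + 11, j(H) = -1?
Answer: -48415/7 ≈ -6916.4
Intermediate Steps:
U(m) = 13/7 (U(m) = 9/7 - (-1*4 + 0)/7 = 9/7 - (-4 + 0)/7 = 9/7 - ⅐*(-4) = 9/7 + 4/7 = 13/7)
z(A, x) = 27/7 (z(A, x) = 2 + 13/7 = 27/7)
O = -64
(z(j(3), 4) + O)*(-Q) = (27/7 - 64)*(-1*(-115)) = -421/7*115 = -48415/7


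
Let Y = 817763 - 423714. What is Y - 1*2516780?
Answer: -2122731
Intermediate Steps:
Y = 394049
Y - 1*2516780 = 394049 - 1*2516780 = 394049 - 2516780 = -2122731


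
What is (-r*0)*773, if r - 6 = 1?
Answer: 0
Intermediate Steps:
r = 7 (r = 6 + 1 = 7)
(-r*0)*773 = (-1*7*0)*773 = -7*0*773 = 0*773 = 0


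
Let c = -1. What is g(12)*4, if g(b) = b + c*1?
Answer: 44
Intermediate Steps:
g(b) = -1 + b (g(b) = b - 1*1 = b - 1 = -1 + b)
g(12)*4 = (-1 + 12)*4 = 11*4 = 44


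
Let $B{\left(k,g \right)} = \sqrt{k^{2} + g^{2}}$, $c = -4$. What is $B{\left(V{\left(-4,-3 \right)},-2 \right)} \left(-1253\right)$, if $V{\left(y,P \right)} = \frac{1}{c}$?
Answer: $- \frac{1253 \sqrt{65}}{4} \approx -2525.5$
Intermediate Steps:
$V{\left(y,P \right)} = - \frac{1}{4}$ ($V{\left(y,P \right)} = \frac{1}{-4} = - \frac{1}{4}$)
$B{\left(k,g \right)} = \sqrt{g^{2} + k^{2}}$
$B{\left(V{\left(-4,-3 \right)},-2 \right)} \left(-1253\right) = \sqrt{\left(-2\right)^{2} + \left(- \frac{1}{4}\right)^{2}} \left(-1253\right) = \sqrt{4 + \frac{1}{16}} \left(-1253\right) = \sqrt{\frac{65}{16}} \left(-1253\right) = \frac{\sqrt{65}}{4} \left(-1253\right) = - \frac{1253 \sqrt{65}}{4}$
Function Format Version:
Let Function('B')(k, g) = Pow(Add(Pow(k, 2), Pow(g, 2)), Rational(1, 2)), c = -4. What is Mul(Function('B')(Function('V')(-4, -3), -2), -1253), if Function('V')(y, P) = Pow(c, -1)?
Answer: Mul(Rational(-1253, 4), Pow(65, Rational(1, 2))) ≈ -2525.5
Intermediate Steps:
Function('V')(y, P) = Rational(-1, 4) (Function('V')(y, P) = Pow(-4, -1) = Rational(-1, 4))
Function('B')(k, g) = Pow(Add(Pow(g, 2), Pow(k, 2)), Rational(1, 2))
Mul(Function('B')(Function('V')(-4, -3), -2), -1253) = Mul(Pow(Add(Pow(-2, 2), Pow(Rational(-1, 4), 2)), Rational(1, 2)), -1253) = Mul(Pow(Add(4, Rational(1, 16)), Rational(1, 2)), -1253) = Mul(Pow(Rational(65, 16), Rational(1, 2)), -1253) = Mul(Mul(Rational(1, 4), Pow(65, Rational(1, 2))), -1253) = Mul(Rational(-1253, 4), Pow(65, Rational(1, 2)))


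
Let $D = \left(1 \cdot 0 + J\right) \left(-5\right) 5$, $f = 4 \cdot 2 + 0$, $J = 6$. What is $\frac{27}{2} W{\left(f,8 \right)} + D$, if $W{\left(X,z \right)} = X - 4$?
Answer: $-96$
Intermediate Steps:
$f = 8$ ($f = 8 + 0 = 8$)
$W{\left(X,z \right)} = -4 + X$
$D = -150$ ($D = \left(1 \cdot 0 + 6\right) \left(-5\right) 5 = \left(0 + 6\right) \left(-5\right) 5 = 6 \left(-5\right) 5 = \left(-30\right) 5 = -150$)
$\frac{27}{2} W{\left(f,8 \right)} + D = \frac{27}{2} \left(-4 + 8\right) - 150 = 27 \cdot \frac{1}{2} \cdot 4 - 150 = \frac{27}{2} \cdot 4 - 150 = 54 - 150 = -96$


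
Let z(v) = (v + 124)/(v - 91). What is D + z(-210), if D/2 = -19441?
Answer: -272172/7 ≈ -38882.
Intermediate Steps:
D = -38882 (D = 2*(-19441) = -38882)
z(v) = (124 + v)/(-91 + v)
D + z(-210) = -38882 + (124 - 210)/(-91 - 210) = -38882 - 86/(-301) = -38882 - 1/301*(-86) = -38882 + 2/7 = -272172/7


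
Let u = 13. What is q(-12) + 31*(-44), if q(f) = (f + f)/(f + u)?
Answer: -1388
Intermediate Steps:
q(f) = 2*f/(13 + f) (q(f) = (f + f)/(f + 13) = (2*f)/(13 + f) = 2*f/(13 + f))
q(-12) + 31*(-44) = 2*(-12)/(13 - 12) + 31*(-44) = 2*(-12)/1 - 1364 = 2*(-12)*1 - 1364 = -24 - 1364 = -1388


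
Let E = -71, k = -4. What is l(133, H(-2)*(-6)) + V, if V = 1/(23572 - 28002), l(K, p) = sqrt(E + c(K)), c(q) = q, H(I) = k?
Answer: -1/4430 + sqrt(62) ≈ 7.8738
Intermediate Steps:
H(I) = -4
l(K, p) = sqrt(-71 + K)
V = -1/4430 (V = 1/(-4430) = -1/4430 ≈ -0.00022573)
l(133, H(-2)*(-6)) + V = sqrt(-71 + 133) - 1/4430 = sqrt(62) - 1/4430 = -1/4430 + sqrt(62)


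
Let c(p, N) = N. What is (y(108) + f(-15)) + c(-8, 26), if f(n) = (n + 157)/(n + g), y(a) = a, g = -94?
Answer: 14464/109 ≈ 132.70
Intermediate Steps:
f(n) = (157 + n)/(-94 + n) (f(n) = (n + 157)/(n - 94) = (157 + n)/(-94 + n))
(y(108) + f(-15)) + c(-8, 26) = (108 + (157 - 15)/(-94 - 15)) + 26 = (108 + 142/(-109)) + 26 = (108 - 1/109*142) + 26 = (108 - 142/109) + 26 = 11630/109 + 26 = 14464/109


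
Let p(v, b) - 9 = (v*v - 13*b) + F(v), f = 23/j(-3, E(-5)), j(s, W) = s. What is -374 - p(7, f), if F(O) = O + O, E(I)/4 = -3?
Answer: -1637/3 ≈ -545.67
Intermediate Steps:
E(I) = -12 (E(I) = 4*(-3) = -12)
F(O) = 2*O
f = -23/3 (f = 23/(-3) = 23*(-⅓) = -23/3 ≈ -7.6667)
p(v, b) = 9 + v² - 13*b + 2*v (p(v, b) = 9 + ((v*v - 13*b) + 2*v) = 9 + ((v² - 13*b) + 2*v) = 9 + (v² - 13*b + 2*v) = 9 + v² - 13*b + 2*v)
-374 - p(7, f) = -374 - (9 + 7² - 13*(-23/3) + 2*7) = -374 - (9 + 49 + 299/3 + 14) = -374 - 1*515/3 = -374 - 515/3 = -1637/3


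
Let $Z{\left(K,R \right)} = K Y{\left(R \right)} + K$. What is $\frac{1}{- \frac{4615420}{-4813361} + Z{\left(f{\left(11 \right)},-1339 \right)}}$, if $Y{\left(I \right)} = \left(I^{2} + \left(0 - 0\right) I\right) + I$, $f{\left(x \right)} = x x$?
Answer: $\frac{4813361}{1043447829211443} \approx 4.6129 \cdot 10^{-9}$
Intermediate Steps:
$f{\left(x \right)} = x^{2}$
$Y{\left(I \right)} = I + I^{2}$ ($Y{\left(I \right)} = \left(I^{2} + \left(0 + 0\right) I\right) + I = \left(I^{2} + 0 I\right) + I = \left(I^{2} + 0\right) + I = I^{2} + I = I + I^{2}$)
$Z{\left(K,R \right)} = K + K R \left(1 + R\right)$ ($Z{\left(K,R \right)} = K R \left(1 + R\right) + K = K + K R \left(1 + R\right)$)
$\frac{1}{- \frac{4615420}{-4813361} + Z{\left(f{\left(11 \right)},-1339 \right)}} = \frac{1}{- \frac{4615420}{-4813361} + 11^{2} \left(1 - 1339 \left(1 - 1339\right)\right)} = \frac{1}{\left(-4615420\right) \left(- \frac{1}{4813361}\right) + 121 \left(1 - -1791582\right)} = \frac{1}{\frac{4615420}{4813361} + 121 \left(1 + 1791582\right)} = \frac{1}{\frac{4615420}{4813361} + 121 \cdot 1791583} = \frac{1}{\frac{4615420}{4813361} + 216781543} = \frac{1}{\frac{1043447829211443}{4813361}} = \frac{4813361}{1043447829211443}$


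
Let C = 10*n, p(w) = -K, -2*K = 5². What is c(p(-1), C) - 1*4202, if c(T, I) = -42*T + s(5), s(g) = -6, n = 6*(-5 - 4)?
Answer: -4733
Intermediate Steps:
n = -54 (n = 6*(-9) = -54)
K = -25/2 (K = -½*5² = -½*25 = -25/2 ≈ -12.500)
p(w) = 25/2 (p(w) = -1*(-25/2) = 25/2)
C = -540 (C = 10*(-54) = -540)
c(T, I) = -6 - 42*T (c(T, I) = -42*T - 6 = -6 - 42*T)
c(p(-1), C) - 1*4202 = (-6 - 42*25/2) - 1*4202 = (-6 - 525) - 4202 = -531 - 4202 = -4733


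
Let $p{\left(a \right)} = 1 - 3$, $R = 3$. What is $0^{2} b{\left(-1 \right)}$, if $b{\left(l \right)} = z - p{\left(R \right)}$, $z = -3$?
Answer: $0$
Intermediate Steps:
$p{\left(a \right)} = -2$
$b{\left(l \right)} = -1$ ($b{\left(l \right)} = -3 - -2 = -3 + 2 = -1$)
$0^{2} b{\left(-1 \right)} = 0^{2} \left(-1\right) = 0 \left(-1\right) = 0$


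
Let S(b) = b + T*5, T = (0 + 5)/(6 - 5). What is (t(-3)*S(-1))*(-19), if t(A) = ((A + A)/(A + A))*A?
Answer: 1368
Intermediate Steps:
T = 5 (T = 5/1 = 5*1 = 5)
t(A) = A (t(A) = ((2*A)/((2*A)))*A = ((2*A)*(1/(2*A)))*A = 1*A = A)
S(b) = 25 + b (S(b) = b + 5*5 = b + 25 = 25 + b)
(t(-3)*S(-1))*(-19) = -3*(25 - 1)*(-19) = -3*24*(-19) = -72*(-19) = 1368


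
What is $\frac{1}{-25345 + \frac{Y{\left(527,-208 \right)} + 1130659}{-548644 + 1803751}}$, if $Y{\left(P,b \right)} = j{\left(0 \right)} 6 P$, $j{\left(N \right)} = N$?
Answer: $- \frac{1255107}{31809556256} \approx -3.9457 \cdot 10^{-5}$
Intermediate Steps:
$Y{\left(P,b \right)} = 0$ ($Y{\left(P,b \right)} = 0 \cdot 6 P = 0 P = 0$)
$\frac{1}{-25345 + \frac{Y{\left(527,-208 \right)} + 1130659}{-548644 + 1803751}} = \frac{1}{-25345 + \frac{0 + 1130659}{-548644 + 1803751}} = \frac{1}{-25345 + \frac{1130659}{1255107}} = \frac{1}{- \frac{31809556256}{1255107}} = - \frac{1255107}{31809556256}$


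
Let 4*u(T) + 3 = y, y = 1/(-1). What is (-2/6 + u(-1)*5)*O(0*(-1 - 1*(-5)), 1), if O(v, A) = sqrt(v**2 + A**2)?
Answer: -16/3 ≈ -5.3333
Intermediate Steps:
y = -1
u(T) = -1 (u(T) = -3/4 + (1/4)*(-1) = -3/4 - 1/4 = -1)
O(v, A) = sqrt(A**2 + v**2)
(-2/6 + u(-1)*5)*O(0*(-1 - 1*(-5)), 1) = (-2/6 - 1*5)*sqrt(1**2 + (0*(-1 - 1*(-5)))**2) = (-2*1/6 - 5)*sqrt(1 + (0*(-1 + 5))**2) = (-1/3 - 5)*sqrt(1 + (0*4)**2) = -16*sqrt(1 + 0**2)/3 = -16*sqrt(1 + 0)/3 = -16*sqrt(1)/3 = -16/3*1 = -16/3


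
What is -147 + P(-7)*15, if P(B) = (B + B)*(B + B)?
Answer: 2793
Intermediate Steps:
P(B) = 4*B² (P(B) = (2*B)*(2*B) = 4*B²)
-147 + P(-7)*15 = -147 + (4*(-7)²)*15 = -147 + (4*49)*15 = -147 + 196*15 = -147 + 2940 = 2793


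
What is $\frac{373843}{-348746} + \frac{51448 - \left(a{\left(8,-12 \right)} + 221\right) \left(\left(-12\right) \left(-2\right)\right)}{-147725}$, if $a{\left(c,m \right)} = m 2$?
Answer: $- \frac{14303874059}{10303700570} \approx -1.3882$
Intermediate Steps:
$a{\left(c,m \right)} = 2 m$
$\frac{373843}{-348746} + \frac{51448 - \left(a{\left(8,-12 \right)} + 221\right) \left(\left(-12\right) \left(-2\right)\right)}{-147725} = \frac{373843}{-348746} + \frac{51448 - \left(2 \left(-12\right) + 221\right) \left(\left(-12\right) \left(-2\right)\right)}{-147725} = 373843 \left(- \frac{1}{348746}\right) + \left(51448 - \left(-24 + 221\right) 24\right) \left(- \frac{1}{147725}\right) = - \frac{373843}{348746} + \left(51448 - 197 \cdot 24\right) \left(- \frac{1}{147725}\right) = - \frac{373843}{348746} + \left(51448 - 4728\right) \left(- \frac{1}{147725}\right) = - \frac{373843}{348746} + 46720 \left(- \frac{1}{147725}\right) = - \frac{373843}{348746} - \frac{9344}{29545} = - \frac{14303874059}{10303700570}$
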